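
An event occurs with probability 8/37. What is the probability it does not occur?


P(A') = 1 - P(A) = 1 - 8/37 = 29/37

29/37


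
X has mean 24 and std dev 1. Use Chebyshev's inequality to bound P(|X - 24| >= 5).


k = 5/1 = 5
Chebyshev: P(|X-mu| >= k*sigma) <= 1/k^2 = 1/5^2 = 1/25

1/25


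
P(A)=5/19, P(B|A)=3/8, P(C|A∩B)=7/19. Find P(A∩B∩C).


P(A∩B∩C) = P(A) * P(B|A) * P(C|A∩B)
= 5/19 * 3/8 * 7/19
= 15/152 * 7/19 = 105/2888

105/2888


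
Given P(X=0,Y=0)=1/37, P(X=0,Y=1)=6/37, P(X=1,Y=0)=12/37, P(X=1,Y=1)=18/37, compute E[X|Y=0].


P(Y=0) = 13/37
E[X|Y=0] = (0*1 + 1*12)/13 = 12/13

12/13


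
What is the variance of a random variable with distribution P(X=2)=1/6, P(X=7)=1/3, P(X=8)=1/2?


E[X] = 20/3, E[X^2] = 49
Var(X) = E[X^2] - (E[X])^2 = 49 - (20/3)^2 = 41/9

41/9


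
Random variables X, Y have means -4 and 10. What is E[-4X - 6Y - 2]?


E[-4X - 6Y - 2] = -4*E[X] - 6*E[Y] - 2
= (-4)*(-4) + (-6)*(10) + (-2)
= 16 - 60 - 2 = -46

-46


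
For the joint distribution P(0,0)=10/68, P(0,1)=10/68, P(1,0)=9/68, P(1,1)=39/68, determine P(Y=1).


P(Y=1) = P(0,1)+P(1,1) = 10/68 + 39/68 = 49/68

49/68


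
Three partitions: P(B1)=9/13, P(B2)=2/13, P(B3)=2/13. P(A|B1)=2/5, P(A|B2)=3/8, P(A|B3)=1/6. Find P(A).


P(A) = P(A|B1)P(B1) + P(A|B2)P(B2) + P(A|B3)P(B3)
= 2/5*9/13 + 3/8*2/13 + 1/6*2/13
= 18/65 + 3/52 + 1/39 = 281/780

281/780


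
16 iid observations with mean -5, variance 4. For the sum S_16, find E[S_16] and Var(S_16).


E[S_n] = n*mu = 16*-5 = -80
Var(S_n) = n*sigma^2 = 16*4 = 64

E[S_16]=-80, Var(S_16)=64


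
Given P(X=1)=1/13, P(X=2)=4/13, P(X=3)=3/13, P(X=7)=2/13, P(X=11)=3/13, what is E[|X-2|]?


E[|X-2|] = sum(g(x)*P(x))
= 1*1/13 + 0*4/13 + 1*3/13 + 5*2/13 + 9*3/13
= 41/13

41/13


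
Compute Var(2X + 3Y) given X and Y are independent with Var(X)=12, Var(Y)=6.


Independence => Cov(X,Y)=0
Var(2X + 3Y) = 2^2*Var(X) + 3^2*Var(Y)
= 4*12 + 9*6 = 102

102


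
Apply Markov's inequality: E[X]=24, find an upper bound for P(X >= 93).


Markov: P(X >= a) <= E[X]/a
P(X >= 93) <= 24/93 = 8/31

8/31


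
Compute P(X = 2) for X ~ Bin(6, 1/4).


P(X=2) = C(6,2) * p^2 * (1-p)^4
= 15 * 1/16 * 81/256
= 1215/4096

1215/4096


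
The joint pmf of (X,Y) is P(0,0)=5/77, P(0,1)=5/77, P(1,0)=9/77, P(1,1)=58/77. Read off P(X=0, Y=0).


Read from table: P(X=0, Y=0) = 5/77

5/77


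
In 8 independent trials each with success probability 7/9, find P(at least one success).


P(at least one) = 1 - P(none)
P(none) = (1 - 7/9)^8 = (2/9)^8 = 256/43046721
P(at least one) = 1 - 256/43046721 = 43046465/43046721

43046465/43046721


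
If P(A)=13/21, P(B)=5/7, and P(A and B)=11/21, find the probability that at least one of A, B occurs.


P(A∪B) = P(A) + P(B) - P(A∩B)
= 13/21 + 5/7 - 11/21 = 17/21

17/21


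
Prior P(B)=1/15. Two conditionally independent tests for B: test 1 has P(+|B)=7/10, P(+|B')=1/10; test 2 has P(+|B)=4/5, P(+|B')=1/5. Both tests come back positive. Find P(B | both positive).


After test 1: P(+) = 7/10*1/15 + 1/10*14/15 = 7/50
P(B|+) = (7/150)/(7/50) = 1/3
After test 2 (use post1 as new prior): P(+) = 4/5*1/3 + 1/5*2/3 = 2/5
P(B|+,+) = (4/15)/(2/5) = 2/3

2/3


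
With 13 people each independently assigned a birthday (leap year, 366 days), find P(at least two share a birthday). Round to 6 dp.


P(all different) = prod((366-i)/366 for i=0..12) = 0.806071
P(at least one match) = 1 - 0.806071 = 0.193929

0.193929


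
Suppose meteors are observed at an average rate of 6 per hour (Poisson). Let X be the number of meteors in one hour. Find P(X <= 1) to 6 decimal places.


P(X<=1) = e^(-6)*6^0/0! + e^(-6)*6^1/1!
≈ 0.0024787522 + 0.0148725131
= 0.0173512653
≈ 0.017351

0.017351


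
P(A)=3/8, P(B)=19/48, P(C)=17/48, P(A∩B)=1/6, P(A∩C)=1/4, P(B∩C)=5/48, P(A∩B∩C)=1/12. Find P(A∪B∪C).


P(A∪B∪C) = P(A)+P(B)+P(C) - P(AB)-P(AC)-P(BC) + P(ABC)
= 3/8+19/48+17/48 - 1/6-1/4-5/48 + 1/12
= 11/16

11/16


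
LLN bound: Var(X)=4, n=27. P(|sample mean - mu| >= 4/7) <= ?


Var(Xbar) = Var(X)/n = 4/27
Chebyshev: P(|Xbar-mu| >= 4/7) <= Var(Xbar)/(4/7)^2 = (4/27)/(16/49) = 49/108

49/108


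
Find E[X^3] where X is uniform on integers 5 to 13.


E[X^3] = (1/9) * sum(x^3 for x=5..13)
= 8181/9 = 909

909


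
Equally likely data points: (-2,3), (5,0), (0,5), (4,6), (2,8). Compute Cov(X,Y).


E[X]=9/5, E[Y]=22/5, E[XY]=34/5
Cov(X,Y) = E[XY] - E[X]E[Y] = 34/5 - 9/5*22/5 = -28/25

-28/25


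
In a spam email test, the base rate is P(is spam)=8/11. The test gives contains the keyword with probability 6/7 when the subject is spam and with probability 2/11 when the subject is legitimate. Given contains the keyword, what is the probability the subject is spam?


P(A) = P(A|B)P(B) + P(A|B')P(B') = 6/7*8/11 + 2/11*3/11 = 570/847
P(B|A) = P(A|B)P(B)/P(A) = (48/77)/(570/847) = 88/95

88/95


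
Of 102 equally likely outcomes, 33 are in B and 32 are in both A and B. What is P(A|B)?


P(A|B) = P(A∩B)/P(B) = (32/102)/(33/102) = 32/33

32/33


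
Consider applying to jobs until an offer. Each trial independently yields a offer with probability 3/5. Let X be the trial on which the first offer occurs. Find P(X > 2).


P(X > 2) = P(first 2 trials all fail) = (1-p)^2 = (2/5)^2 = 4/25

4/25


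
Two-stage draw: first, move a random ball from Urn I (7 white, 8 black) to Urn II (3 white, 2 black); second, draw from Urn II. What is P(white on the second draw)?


P(transfer white) = 7/15; P(transfer black) = 8/15
If white transferred: Urn II has 4 white of 6, so P(white|white moved) = 2/3
If black transferred: Urn II has 3 white of 6, so P(white|black moved) = 1/2
By total probability: P(white) = 7/15*2/3 + 8/15*1/2 = 26/45

26/45


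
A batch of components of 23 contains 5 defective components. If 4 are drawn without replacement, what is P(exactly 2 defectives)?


P(X=2) = C(5,2)*C(18,2) / C(23,4)
= 10*153 / 8855
= 1530/8855 = 306/1771

306/1771


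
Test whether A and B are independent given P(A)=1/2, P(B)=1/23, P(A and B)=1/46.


P(A)*P(B) = 1/2*1/23 = 1/46
P(A∩B) = 1/46, which equals P(A)P(B), so independent

Yes, A and B are independent


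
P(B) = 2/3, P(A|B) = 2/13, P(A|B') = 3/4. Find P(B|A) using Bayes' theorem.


P(A) = P(A|B)P(B) + P(A|B')P(B') = 2/13*2/3 + 3/4*1/3 = 55/156
P(B|A) = P(A|B)P(B)/P(A) = (4/39)/(55/156) = 16/55

16/55


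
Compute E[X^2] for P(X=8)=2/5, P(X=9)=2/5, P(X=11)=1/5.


E[X^2] = sum(g(x)*P(x))
= 64*2/5 + 81*2/5 + 121*1/5
= 411/5

411/5


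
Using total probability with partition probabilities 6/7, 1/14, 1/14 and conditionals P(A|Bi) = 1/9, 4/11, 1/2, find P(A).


P(A) = P(A|B1)P(B1) + P(A|B2)P(B2) + P(A|B3)P(B3)
= 1/9*6/7 + 4/11*1/14 + 1/2*1/14
= 2/21 + 2/77 + 1/28 = 145/924

145/924


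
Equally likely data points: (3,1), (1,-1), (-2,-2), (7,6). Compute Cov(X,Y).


E[X]=9/4, E[Y]=1, E[XY]=12
Cov(X,Y) = E[XY] - E[X]E[Y] = 12 - 9/4*1 = 39/4

39/4


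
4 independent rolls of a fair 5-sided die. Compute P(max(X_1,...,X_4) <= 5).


P(max <= 5) = P(all X_i <= 5) = (P(X_1 <= 5))^4
= (5/5)^4 = 1^4 = 1

1


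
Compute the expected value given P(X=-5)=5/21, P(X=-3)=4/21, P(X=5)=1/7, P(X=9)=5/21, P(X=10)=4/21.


E[X] = sum(x * P(x))
= -5*5/21 - 3*4/21 + 5*1/7 + 9*5/21 + 10*4/21
= 3

3


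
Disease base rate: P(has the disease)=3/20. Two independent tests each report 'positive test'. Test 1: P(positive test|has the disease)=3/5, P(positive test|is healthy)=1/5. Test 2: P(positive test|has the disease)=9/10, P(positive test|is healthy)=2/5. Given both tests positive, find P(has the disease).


After test 1: P(+) = 3/5*3/20 + 1/5*17/20 = 13/50
P(B|+) = (9/100)/(13/50) = 9/26
After test 2 (use post1 as new prior): P(+) = 9/10*9/26 + 2/5*17/26 = 149/260
P(B|+,+) = (81/260)/(149/260) = 81/149

81/149


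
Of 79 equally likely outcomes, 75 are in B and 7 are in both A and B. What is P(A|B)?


P(A|B) = P(A∩B)/P(B) = (7/79)/(75/79) = 7/75

7/75


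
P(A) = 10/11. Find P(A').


P(A') = 1 - P(A) = 1 - 10/11 = 1/11

1/11


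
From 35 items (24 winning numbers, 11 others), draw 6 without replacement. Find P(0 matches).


P(X=0) = C(24,0)*C(11,6) / C(35,6)
= 1*462 / 1623160
= 462/1623160 = 3/10540

3/10540


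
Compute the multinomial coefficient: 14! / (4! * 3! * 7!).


14! = 87178291200
Denominator: 4!=24 * 3!=6 * 7!=5040
Coefficient = 87178291200 / 725760 = 120120

120120


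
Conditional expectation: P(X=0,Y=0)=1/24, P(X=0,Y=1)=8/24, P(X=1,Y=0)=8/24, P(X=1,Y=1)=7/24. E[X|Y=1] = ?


P(Y=1) = 15/24
E[X|Y=1] = (0*8 + 1*7)/15 = 7/15

7/15


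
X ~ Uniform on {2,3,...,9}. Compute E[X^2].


E[X^2] = (1/8) * sum(x^2 for x=2..9)
= 284/8 = 71/2

71/2


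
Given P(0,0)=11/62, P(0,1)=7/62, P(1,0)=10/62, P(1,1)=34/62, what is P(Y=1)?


P(Y=1) = P(0,1)+P(1,1) = 7/62 + 34/62 = 41/62

41/62


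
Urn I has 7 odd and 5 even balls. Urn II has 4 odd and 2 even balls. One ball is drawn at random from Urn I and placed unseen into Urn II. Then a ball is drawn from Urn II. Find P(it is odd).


P(transfer odd) = 7/12; P(transfer even) = 5/12
If odd transferred: Urn II has 5 odd of 7, so P(odd|odd moved) = 5/7
If even transferred: Urn II has 4 odd of 7, so P(odd|even moved) = 4/7
By total probability: P(odd) = 7/12*5/7 + 5/12*4/7 = 55/84

55/84


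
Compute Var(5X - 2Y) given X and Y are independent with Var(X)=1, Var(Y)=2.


Independence => Cov(X,Y)=0
Var(5X - 2Y) = 5^2*Var(X) + (-2)^2*Var(Y)
= 25*1 + 4*2 = 33

33


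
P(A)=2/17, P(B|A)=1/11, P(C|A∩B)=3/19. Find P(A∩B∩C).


P(A∩B∩C) = P(A) * P(B|A) * P(C|A∩B)
= 2/17 * 1/11 * 3/19
= 2/187 * 3/19 = 6/3553

6/3553


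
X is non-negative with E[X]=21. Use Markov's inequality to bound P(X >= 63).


Markov: P(X >= a) <= E[X]/a
P(X >= 63) <= 21/63 = 1/3

1/3


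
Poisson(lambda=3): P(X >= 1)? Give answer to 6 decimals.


P(X>=1) = 1 - P(X<=0) = 1 - (e^(-3)*3^0/0!)
≈ 1 - 0.0497870684 = 0.9502129316
≈ 0.950213

0.950213


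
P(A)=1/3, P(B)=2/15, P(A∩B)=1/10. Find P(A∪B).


P(A∪B) = P(A) + P(B) - P(A∩B)
= 1/3 + 2/15 - 1/10 = 11/30

11/30


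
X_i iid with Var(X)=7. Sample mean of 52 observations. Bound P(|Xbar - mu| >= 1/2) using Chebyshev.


Var(Xbar) = Var(X)/n = 7/52
Chebyshev: P(|Xbar-mu| >= 1/2) <= Var(Xbar)/(1/2)^2 = (7/52)/(1/4) = 7/13

7/13


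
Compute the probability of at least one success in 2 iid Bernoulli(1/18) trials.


P(at least one) = 1 - P(none)
P(none) = (1 - 1/18)^2 = (17/18)^2 = 289/324
P(at least one) = 1 - 289/324 = 35/324

35/324


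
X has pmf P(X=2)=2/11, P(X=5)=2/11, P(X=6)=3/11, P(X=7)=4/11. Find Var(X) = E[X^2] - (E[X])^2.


E[X] = 60/11, E[X^2] = 362/11
Var(X) = E[X^2] - (E[X])^2 = 362/11 - (60/11)^2 = 382/121

382/121


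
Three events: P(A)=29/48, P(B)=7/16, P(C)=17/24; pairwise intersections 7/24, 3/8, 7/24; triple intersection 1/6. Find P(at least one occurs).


P(A∪B∪C) = P(A)+P(B)+P(C) - P(AB)-P(AC)-P(BC) + P(ABC)
= 29/48+7/16+17/24 - 7/24-3/8-7/24 + 1/6
= 23/24

23/24


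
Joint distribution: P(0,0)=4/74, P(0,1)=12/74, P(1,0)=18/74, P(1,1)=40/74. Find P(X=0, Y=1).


Read from table: P(X=0, Y=1) = 12/74 = 6/37

6/37


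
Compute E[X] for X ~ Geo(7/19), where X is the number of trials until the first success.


For geometric (trials until first success), E[X] = 1/p = 1/(7/19) = 19/7

19/7


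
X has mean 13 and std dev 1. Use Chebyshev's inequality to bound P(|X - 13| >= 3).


k = 3/1 = 3
Chebyshev: P(|X-mu| >= k*sigma) <= 1/k^2 = 1/3^2 = 1/9

1/9


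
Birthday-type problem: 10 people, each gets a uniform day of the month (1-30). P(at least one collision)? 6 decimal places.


P(all different) = prod((30-i)/30 for i=0..9) = 0.184639
P(at least one match) = 1 - 0.184639 = 0.815361

0.815361


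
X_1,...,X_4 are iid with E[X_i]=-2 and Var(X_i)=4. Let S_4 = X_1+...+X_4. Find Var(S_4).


By independence, Var(S_n) = n*Var(X_1) = 4*4 = 16

16


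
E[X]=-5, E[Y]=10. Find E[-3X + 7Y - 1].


E[-3X + 7Y - 1] = -3*E[X] + 7*E[Y] - 1
= (-3)*(-5) + (7)*(10) + (-1)
= 15 + 70 - 1 = 84

84


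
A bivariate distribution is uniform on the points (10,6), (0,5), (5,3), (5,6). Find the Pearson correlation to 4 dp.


Cov(X,Y) = 1.2500, Var(X) = 12.5000, Var(Y) = 1.5000
rho = Cov/(sqrt(VarX)*sqrt(VarY)) = 0.2887

0.2887


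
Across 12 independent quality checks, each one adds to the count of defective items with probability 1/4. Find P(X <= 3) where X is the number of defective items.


P(X<=3) = P(X=0) + P(X=1) + P(X=2) + P(X=3)
= 531441/16777216 + 531441/4194304 + 1948617/8388608 + 1082565/4194304
= 10884699/16777216

10884699/16777216


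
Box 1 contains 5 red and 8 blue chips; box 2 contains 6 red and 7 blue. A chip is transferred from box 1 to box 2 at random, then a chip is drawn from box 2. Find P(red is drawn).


P(transfer red) = 5/13; P(transfer blue) = 8/13
If red transferred: Urn II has 7 red of 14, so P(red|red moved) = 1/2
If blue transferred: Urn II has 6 red of 14, so P(red|blue moved) = 3/7
By total probability: P(red) = 5/13*1/2 + 8/13*3/7 = 83/182

83/182


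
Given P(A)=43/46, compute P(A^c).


P(A') = 1 - P(A) = 1 - 43/46 = 3/46

3/46


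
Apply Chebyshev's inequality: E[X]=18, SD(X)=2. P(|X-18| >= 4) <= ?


k = 4/2 = 2
Chebyshev: P(|X-mu| >= k*sigma) <= 1/k^2 = 1/2^2 = 1/4

1/4


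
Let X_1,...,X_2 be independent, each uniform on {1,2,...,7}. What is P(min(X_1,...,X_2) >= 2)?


P(min >= 2) = P(all X_i >= 2) = (P(X_1 >= 2))^2
= (6/7)^2 = 36/49

36/49


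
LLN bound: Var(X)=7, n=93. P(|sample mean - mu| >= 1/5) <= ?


Var(Xbar) = Var(X)/n = 7/93
Chebyshev: P(|Xbar-mu| >= 1/5) <= Var(Xbar)/(1/5)^2 = (7/93)/(1/25) = 175/93
Bound exceeds 1, so trivial bound: 1

1


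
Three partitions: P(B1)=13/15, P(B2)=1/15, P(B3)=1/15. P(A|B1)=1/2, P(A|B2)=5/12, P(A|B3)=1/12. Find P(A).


P(A) = P(A|B1)P(B1) + P(A|B2)P(B2) + P(A|B3)P(B3)
= 1/2*13/15 + 5/12*1/15 + 1/12*1/15
= 13/30 + 1/36 + 1/180 = 7/15

7/15


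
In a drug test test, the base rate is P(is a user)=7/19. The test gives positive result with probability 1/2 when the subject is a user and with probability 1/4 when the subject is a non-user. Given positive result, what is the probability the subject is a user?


P(A) = P(A|B)P(B) + P(A|B')P(B') = 1/2*7/19 + 1/4*12/19 = 13/38
P(B|A) = P(A|B)P(B)/P(A) = (7/38)/(13/38) = 7/13

7/13


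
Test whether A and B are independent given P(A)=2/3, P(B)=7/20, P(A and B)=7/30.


P(A)*P(B) = 2/3*7/20 = 7/30
P(A∩B) = 7/30, which equals P(A)P(B), so independent

Yes, A and B are independent


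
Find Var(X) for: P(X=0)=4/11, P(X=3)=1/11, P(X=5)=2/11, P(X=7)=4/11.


E[X] = 41/11, E[X^2] = 255/11
Var(X) = E[X^2] - (E[X])^2 = 255/11 - (41/11)^2 = 1124/121

1124/121


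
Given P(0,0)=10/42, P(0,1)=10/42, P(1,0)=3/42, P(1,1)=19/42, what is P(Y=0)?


P(Y=0) = P(0,0)+P(1,0) = 10/42 + 3/42 = 13/42

13/42


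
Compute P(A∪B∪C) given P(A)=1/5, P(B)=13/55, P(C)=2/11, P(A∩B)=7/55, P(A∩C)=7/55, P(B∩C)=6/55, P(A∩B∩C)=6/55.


P(A∪B∪C) = P(A)+P(B)+P(C) - P(AB)-P(AC)-P(BC) + P(ABC)
= 1/5+13/55+2/11 - 7/55-7/55-6/55 + 6/55
= 4/11

4/11


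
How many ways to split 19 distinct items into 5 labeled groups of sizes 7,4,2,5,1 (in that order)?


19! = 121645100408832000
Denominator: 7!=5040 * 4!=24 * 2!=2 * 5!=120 * 1!=1
Coefficient = 121645100408832000 / 29030400 = 4190266080

4190266080


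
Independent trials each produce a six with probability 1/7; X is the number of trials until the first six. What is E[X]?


For geometric (trials until first success), E[X] = 1/p = 1/(1/7) = 7

7


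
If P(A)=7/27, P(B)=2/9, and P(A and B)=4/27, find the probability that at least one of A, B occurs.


P(A∪B) = P(A) + P(B) - P(A∩B)
= 7/27 + 2/9 - 4/27 = 1/3

1/3


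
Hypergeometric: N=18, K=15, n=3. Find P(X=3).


P(X=3) = C(15,3)*C(3,0) / C(18,3)
= 455*1 / 816
= 455/816

455/816


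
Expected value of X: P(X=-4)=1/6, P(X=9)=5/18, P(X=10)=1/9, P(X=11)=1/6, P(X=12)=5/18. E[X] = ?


E[X] = sum(x * P(x))
= -4*1/6 + 9*5/18 + 10*1/9 + 11*1/6 + 12*5/18
= 73/9

73/9


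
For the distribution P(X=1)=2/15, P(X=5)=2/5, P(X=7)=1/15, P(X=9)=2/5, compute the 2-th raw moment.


E[X^2] = sum(x^2 * P(x))
= 1*2/15 + 25*2/5 + 49*1/15 + 81*2/5
= 229/5

229/5


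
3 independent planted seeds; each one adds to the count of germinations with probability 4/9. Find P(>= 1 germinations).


P(at least one) = 1 - P(none)
P(none) = (1 - 4/9)^3 = (5/9)^3 = 125/729
P(at least one) = 1 - 125/729 = 604/729

604/729


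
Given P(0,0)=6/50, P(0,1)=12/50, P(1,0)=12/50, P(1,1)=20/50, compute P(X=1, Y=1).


Read from table: P(X=1, Y=1) = 20/50 = 2/5

2/5


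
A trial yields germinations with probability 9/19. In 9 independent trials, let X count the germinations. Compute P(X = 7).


P(X=7) = C(9,7) * p^7 * (1-p)^2
= 36 * 4782969/893871739 * 100/361
= 17218688400/322687697779

17218688400/322687697779


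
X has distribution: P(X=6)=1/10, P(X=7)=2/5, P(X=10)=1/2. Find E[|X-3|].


E[|X-3|] = sum(g(x)*P(x))
= 3*1/10 + 4*2/5 + 7*1/2
= 27/5

27/5


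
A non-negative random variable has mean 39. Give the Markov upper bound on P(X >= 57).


Markov: P(X >= a) <= E[X]/a
P(X >= 57) <= 39/57 = 13/19

13/19


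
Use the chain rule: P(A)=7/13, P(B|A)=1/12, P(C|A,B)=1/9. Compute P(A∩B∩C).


P(A∩B∩C) = P(A) * P(B|A) * P(C|A∩B)
= 7/13 * 1/12 * 1/9
= 7/156 * 1/9 = 7/1404

7/1404


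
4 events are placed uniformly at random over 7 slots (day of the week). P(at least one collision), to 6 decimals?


P(all different) = prod((7-i)/7 for i=0..3) = 0.349854
P(at least one match) = 1 - 0.349854 = 0.650146

0.650146


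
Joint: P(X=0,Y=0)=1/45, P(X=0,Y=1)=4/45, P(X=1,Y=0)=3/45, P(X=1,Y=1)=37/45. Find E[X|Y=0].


P(Y=0) = 4/45
E[X|Y=0] = (0*1 + 1*3)/4 = 3/4

3/4


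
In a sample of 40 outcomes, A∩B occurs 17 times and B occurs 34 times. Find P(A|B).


P(A|B) = P(A∩B)/P(B) = (17/40)/(34/40) = 17/34 = 1/2

1/2


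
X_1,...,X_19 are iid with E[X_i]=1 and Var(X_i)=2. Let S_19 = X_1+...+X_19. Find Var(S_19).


By independence, Var(S_n) = n*Var(X_1) = 19*2 = 38

38


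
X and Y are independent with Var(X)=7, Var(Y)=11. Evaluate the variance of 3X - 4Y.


Independence => Cov(X,Y)=0
Var(3X - 4Y) = 3^2*Var(X) + (-4)^2*Var(Y)
= 9*7 + 16*11 = 239

239


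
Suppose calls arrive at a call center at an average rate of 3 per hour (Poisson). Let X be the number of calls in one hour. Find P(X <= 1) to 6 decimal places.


P(X<=1) = e^(-3)*3^0/0! + e^(-3)*3^1/1!
≈ 0.0497870684 + 0.1493612051
= 0.1991482735
≈ 0.199148

0.199148


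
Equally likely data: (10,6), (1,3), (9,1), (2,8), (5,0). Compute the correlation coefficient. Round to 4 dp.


Cov(X,Y) = -1.8400, Var(X) = 13.0400, Var(Y) = 9.0400
rho = Cov/(sqrt(VarX)*sqrt(VarY)) = -0.1695

-0.1695


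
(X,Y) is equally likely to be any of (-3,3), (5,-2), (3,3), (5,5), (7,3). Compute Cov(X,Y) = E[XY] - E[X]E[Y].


E[X]=17/5, E[Y]=12/5, E[XY]=36/5
Cov(X,Y) = E[XY] - E[X]E[Y] = 36/5 - 17/5*12/5 = -24/25

-24/25


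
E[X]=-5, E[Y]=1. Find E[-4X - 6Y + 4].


E[-4X - 6Y + 4] = -4*E[X] - 6*E[Y] + 4
= (-4)*(-5) + (-6)*(1) + (4)
= 20 - 6 + 4 = 18

18


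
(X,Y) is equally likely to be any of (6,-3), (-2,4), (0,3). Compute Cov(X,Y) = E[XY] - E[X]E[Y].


E[X]=4/3, E[Y]=4/3, E[XY]=-26/3
Cov(X,Y) = E[XY] - E[X]E[Y] = -26/3 - 4/3*4/3 = -94/9

-94/9


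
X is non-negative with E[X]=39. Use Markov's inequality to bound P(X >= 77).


Markov: P(X >= a) <= E[X]/a
P(X >= 77) <= 39/77

39/77


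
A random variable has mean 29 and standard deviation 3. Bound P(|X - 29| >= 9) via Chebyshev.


k = 9/3 = 3
Chebyshev: P(|X-mu| >= k*sigma) <= 1/k^2 = 1/3^2 = 1/9

1/9


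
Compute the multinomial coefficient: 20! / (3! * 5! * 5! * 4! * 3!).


20! = 2432902008176640000
Denominator: 3!=6 * 5!=120 * 5!=120 * 4!=24 * 3!=6
Coefficient = 2432902008176640000 / 12441600 = 195545750400

195545750400


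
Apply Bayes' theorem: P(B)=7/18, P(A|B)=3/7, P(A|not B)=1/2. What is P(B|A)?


P(A) = P(A|B)P(B) + P(A|B')P(B') = 3/7*7/18 + 1/2*11/18 = 17/36
P(B|A) = P(A|B)P(B)/P(A) = (1/6)/(17/36) = 6/17

6/17


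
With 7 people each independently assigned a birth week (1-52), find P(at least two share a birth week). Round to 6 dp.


P(all different) = prod((52-i)/52 for i=0..6) = 0.655863
P(at least one match) = 1 - 0.655863 = 0.344137

0.344137


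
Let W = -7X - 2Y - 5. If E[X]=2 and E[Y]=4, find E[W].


E[-7X - 2Y - 5] = -7*E[X] - 2*E[Y] - 5
= (-7)*(2) + (-2)*(4) + (-5)
= -14 - 8 - 5 = -27

-27


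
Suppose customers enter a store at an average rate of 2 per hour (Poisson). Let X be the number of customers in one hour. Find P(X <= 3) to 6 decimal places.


P(X<=3) = e^(-2)*2^0/0! + e^(-2)*2^1/1! + e^(-2)*2^2/2! + e^(-2)*2^3/3!
≈ 0.1353352832 + 0.2706705665 + 0.2706705665 + 0.1804470443
= 0.8571234605
≈ 0.857123

0.857123


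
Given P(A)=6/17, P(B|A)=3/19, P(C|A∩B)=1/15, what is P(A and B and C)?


P(A∩B∩C) = P(A) * P(B|A) * P(C|A∩B)
= 6/17 * 3/19 * 1/15
= 18/323 * 1/15 = 6/1615

6/1615


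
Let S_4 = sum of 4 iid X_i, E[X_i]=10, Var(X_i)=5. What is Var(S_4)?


By independence, Var(S_n) = n*Var(X_1) = 4*5 = 20

20


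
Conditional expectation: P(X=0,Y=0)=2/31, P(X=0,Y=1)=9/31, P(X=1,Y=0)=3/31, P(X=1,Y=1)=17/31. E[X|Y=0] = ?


P(Y=0) = 5/31
E[X|Y=0] = (0*2 + 1*3)/5 = 3/5

3/5


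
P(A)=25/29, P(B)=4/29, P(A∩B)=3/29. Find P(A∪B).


P(A∪B) = P(A) + P(B) - P(A∩B)
= 25/29 + 4/29 - 3/29 = 26/29

26/29


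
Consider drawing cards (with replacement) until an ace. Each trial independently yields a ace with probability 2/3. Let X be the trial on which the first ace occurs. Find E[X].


For geometric (trials until first success), E[X] = 1/p = 1/(2/3) = 3/2

3/2


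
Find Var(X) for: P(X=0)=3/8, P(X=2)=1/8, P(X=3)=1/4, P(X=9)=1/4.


E[X] = 13/4, E[X^2] = 23
Var(X) = E[X^2] - (E[X])^2 = 23 - (13/4)^2 = 199/16

199/16


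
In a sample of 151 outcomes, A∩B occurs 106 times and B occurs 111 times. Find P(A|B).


P(A|B) = P(A∩B)/P(B) = (106/151)/(111/151) = 106/111

106/111


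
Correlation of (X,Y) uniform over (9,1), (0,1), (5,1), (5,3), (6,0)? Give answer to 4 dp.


Cov(X,Y) = -0.2000, Var(X) = 8.4000, Var(Y) = 0.9600
rho = Cov/(sqrt(VarX)*sqrt(VarY)) = -0.0704

-0.0704


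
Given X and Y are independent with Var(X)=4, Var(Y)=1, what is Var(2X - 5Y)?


Independence => Cov(X,Y)=0
Var(2X - 5Y) = 2^2*Var(X) + (-5)^2*Var(Y)
= 4*4 + 25*1 = 41

41


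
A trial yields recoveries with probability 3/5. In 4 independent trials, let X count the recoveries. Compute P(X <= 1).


P(X<=1) = P(X=0) + P(X=1)
= 16/625 + 96/625
= 112/625

112/625


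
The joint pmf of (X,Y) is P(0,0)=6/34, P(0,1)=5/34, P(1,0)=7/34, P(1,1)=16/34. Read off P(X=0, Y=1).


Read from table: P(X=0, Y=1) = 5/34

5/34


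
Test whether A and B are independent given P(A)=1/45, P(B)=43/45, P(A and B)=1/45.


P(A)*P(B) = 1/45*43/45 = 43/2025
P(A∩B) = 1/45 != 43/2025, so not independent

No, A and B are not independent


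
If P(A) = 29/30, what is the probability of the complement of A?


P(A') = 1 - P(A) = 1 - 29/30 = 1/30

1/30


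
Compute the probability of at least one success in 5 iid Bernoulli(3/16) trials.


P(at least one) = 1 - P(none)
P(none) = (1 - 3/16)^5 = (13/16)^5 = 371293/1048576
P(at least one) = 1 - 371293/1048576 = 677283/1048576

677283/1048576


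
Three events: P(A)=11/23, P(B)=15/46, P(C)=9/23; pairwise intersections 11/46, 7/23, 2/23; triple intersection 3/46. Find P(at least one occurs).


P(A∪B∪C) = P(A)+P(B)+P(C) - P(AB)-P(AC)-P(BC) + P(ABC)
= 11/23+15/46+9/23 - 11/46-7/23-2/23 + 3/46
= 29/46

29/46


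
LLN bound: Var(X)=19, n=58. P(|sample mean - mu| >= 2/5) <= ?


Var(Xbar) = Var(X)/n = 19/58
Chebyshev: P(|Xbar-mu| >= 2/5) <= Var(Xbar)/(2/5)^2 = (19/58)/(4/25) = 475/232
Bound exceeds 1, so trivial bound: 1

1


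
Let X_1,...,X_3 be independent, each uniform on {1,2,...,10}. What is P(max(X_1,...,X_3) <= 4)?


P(max <= 4) = P(all X_i <= 4) = (P(X_1 <= 4))^3
= (4/10)^3 = (2/5)^3 = 8/125

8/125


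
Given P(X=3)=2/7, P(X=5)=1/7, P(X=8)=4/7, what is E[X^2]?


E[X^2] = sum(g(x)*P(x))
= 9*2/7 + 25*1/7 + 64*4/7
= 299/7

299/7


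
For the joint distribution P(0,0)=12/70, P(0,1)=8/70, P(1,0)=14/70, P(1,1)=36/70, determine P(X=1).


P(X=1) = P(1,0)+P(1,1) = 14/70 + 36/70 = 50/70 = 5/7

5/7


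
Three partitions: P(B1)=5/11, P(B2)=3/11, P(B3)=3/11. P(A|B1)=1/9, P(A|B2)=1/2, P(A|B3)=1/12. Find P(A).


P(A) = P(A|B1)P(B1) + P(A|B2)P(B2) + P(A|B3)P(B3)
= 1/9*5/11 + 1/2*3/11 + 1/12*3/11
= 5/99 + 3/22 + 1/44 = 83/396

83/396


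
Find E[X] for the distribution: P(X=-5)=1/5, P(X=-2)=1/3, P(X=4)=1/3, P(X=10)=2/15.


E[X] = sum(x * P(x))
= -5*1/5 - 2*1/3 + 4*1/3 + 10*2/15
= 1

1


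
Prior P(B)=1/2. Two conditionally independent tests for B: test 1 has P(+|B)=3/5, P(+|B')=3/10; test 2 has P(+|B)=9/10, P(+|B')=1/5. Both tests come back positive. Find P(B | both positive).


After test 1: P(+) = 3/5*1/2 + 3/10*1/2 = 9/20
P(B|+) = (3/10)/(9/20) = 2/3
After test 2 (use post1 as new prior): P(+) = 9/10*2/3 + 1/5*1/3 = 2/3
P(B|+,+) = (3/5)/(2/3) = 9/10

9/10


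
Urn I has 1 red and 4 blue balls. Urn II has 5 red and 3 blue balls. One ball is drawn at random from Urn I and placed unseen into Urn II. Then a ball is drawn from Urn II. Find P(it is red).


P(transfer red) = 1/5; P(transfer blue) = 4/5
If red transferred: Urn II has 6 red of 9, so P(red|red moved) = 2/3
If blue transferred: Urn II has 5 red of 9, so P(red|blue moved) = 5/9
By total probability: P(red) = 1/5*2/3 + 4/5*5/9 = 26/45

26/45


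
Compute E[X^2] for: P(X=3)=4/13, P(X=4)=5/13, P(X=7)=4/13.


E[X^2] = sum(x^2 * P(x))
= 9*4/13 + 16*5/13 + 49*4/13
= 24

24


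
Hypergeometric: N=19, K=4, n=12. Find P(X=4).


P(X=4) = C(4,4)*C(15,8) / C(19,12)
= 1*6435 / 50388
= 6435/50388 = 165/1292

165/1292


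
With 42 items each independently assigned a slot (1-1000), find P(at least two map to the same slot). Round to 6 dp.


P(all different) = prod((1000-i)/1000 for i=0..41) = 0.417628
P(at least one match) = 1 - 0.417628 = 0.582372

0.582372


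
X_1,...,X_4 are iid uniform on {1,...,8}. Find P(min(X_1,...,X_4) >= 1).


P(min >= 1) = P(all X_i >= 1) = (P(X_1 >= 1))^4
= (8/8)^4 = 1^4 = 1

1


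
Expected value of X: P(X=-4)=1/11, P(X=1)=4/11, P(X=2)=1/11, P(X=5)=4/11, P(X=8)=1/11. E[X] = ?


E[X] = sum(x * P(x))
= -4*1/11 + 1*4/11 + 2*1/11 + 5*4/11 + 8*1/11
= 30/11

30/11


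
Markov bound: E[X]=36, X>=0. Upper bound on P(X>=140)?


Markov: P(X >= a) <= E[X]/a
P(X >= 140) <= 36/140 = 9/35

9/35


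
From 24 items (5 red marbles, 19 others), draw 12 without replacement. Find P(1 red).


P(X=1) = C(5,1)*C(19,11) / C(24,12)
= 5*75582 / 2704156
= 377910/2704156 = 45/322

45/322


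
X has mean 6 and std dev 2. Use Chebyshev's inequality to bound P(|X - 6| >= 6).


k = 6/2 = 3
Chebyshev: P(|X-mu| >= k*sigma) <= 1/k^2 = 1/3^2 = 1/9

1/9


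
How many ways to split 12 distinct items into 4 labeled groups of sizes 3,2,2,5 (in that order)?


12! = 479001600
Denominator: 3!=6 * 2!=2 * 2!=2 * 5!=120
Coefficient = 479001600 / 2880 = 166320

166320


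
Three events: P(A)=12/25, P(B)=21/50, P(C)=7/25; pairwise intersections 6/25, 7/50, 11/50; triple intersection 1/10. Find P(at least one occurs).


P(A∪B∪C) = P(A)+P(B)+P(C) - P(AB)-P(AC)-P(BC) + P(ABC)
= 12/25+21/50+7/25 - 6/25-7/50-11/50 + 1/10
= 17/25

17/25


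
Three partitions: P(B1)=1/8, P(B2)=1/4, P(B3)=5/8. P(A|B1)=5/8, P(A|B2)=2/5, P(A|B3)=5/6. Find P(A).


P(A) = P(A|B1)P(B1) + P(A|B2)P(B2) + P(A|B3)P(B3)
= 5/8*1/8 + 2/5*1/4 + 5/6*5/8
= 5/64 + 1/10 + 25/48 = 671/960

671/960


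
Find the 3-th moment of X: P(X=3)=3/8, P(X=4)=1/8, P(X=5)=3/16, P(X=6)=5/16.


E[X^3] = sum(x^3 * P(x))
= 27*3/8 + 64*1/8 + 125*3/16 + 216*5/16
= 1745/16

1745/16


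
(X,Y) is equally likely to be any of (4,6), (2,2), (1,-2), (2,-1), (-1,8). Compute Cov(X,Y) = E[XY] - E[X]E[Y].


E[X]=8/5, E[Y]=13/5, E[XY]=16/5
Cov(X,Y) = E[XY] - E[X]E[Y] = 16/5 - 8/5*13/5 = -24/25

-24/25


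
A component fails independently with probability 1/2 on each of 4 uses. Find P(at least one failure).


P(at least one) = 1 - P(none)
P(none) = (1 - 1/2)^4 = (1/2)^4 = 1/16
P(at least one) = 1 - 1/16 = 15/16

15/16


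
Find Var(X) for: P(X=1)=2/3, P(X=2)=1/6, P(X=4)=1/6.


E[X] = 5/3, E[X^2] = 4
Var(X) = E[X^2] - (E[X])^2 = 4 - (5/3)^2 = 11/9

11/9


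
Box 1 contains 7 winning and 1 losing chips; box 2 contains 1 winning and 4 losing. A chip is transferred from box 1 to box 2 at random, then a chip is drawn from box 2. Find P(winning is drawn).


P(transfer winning) = 7/8; P(transfer losing) = 1/8
If winning transferred: Urn II has 2 winning of 6, so P(winning|winning moved) = 1/3
If losing transferred: Urn II has 1 winning of 6, so P(winning|losing moved) = 1/6
By total probability: P(winning) = 7/8*1/3 + 1/8*1/6 = 5/16

5/16


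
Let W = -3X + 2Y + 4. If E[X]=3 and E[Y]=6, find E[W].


E[-3X + 2Y + 4] = -3*E[X] + 2*E[Y] + 4
= (-3)*(3) + (2)*(6) + (4)
= -9 + 12 + 4 = 7

7


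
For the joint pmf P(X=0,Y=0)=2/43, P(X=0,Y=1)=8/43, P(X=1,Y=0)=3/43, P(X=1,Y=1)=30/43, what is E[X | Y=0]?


P(Y=0) = 5/43
E[X|Y=0] = (0*2 + 1*3)/5 = 3/5

3/5


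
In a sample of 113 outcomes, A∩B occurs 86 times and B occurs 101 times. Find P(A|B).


P(A|B) = P(A∩B)/P(B) = (86/113)/(101/113) = 86/101

86/101


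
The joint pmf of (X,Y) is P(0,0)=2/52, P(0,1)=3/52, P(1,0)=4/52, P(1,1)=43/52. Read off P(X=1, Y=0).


Read from table: P(X=1, Y=0) = 4/52 = 1/13

1/13


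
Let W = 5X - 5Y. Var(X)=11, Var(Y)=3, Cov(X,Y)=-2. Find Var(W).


Var(5X - 5Y) = 5^2*Var(X) + (-5)^2*Var(Y) + 2*5*(-5)*Cov(X,Y)
= 25*11 + 25*3 - 50*(-2)
= 275 + 75 + 100 = 450

450


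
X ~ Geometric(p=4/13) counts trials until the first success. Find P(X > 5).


P(X > 5) = P(first 5 trials all fail) = (1-p)^5 = (9/13)^5 = 59049/371293

59049/371293


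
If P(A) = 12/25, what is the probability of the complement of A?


P(A') = 1 - P(A) = 1 - 12/25 = 13/25

13/25


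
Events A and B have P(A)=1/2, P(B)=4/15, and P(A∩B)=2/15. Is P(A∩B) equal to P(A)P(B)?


P(A)*P(B) = 1/2*4/15 = 2/15
P(A∩B) = 2/15, which equals P(A)P(B), so independent

Yes, A and B are independent


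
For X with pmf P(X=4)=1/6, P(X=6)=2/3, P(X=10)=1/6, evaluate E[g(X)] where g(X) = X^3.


E[X^3] = sum(g(x)*P(x))
= 64*1/6 + 216*2/3 + 1000*1/6
= 964/3

964/3


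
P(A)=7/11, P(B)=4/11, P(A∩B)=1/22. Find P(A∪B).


P(A∪B) = P(A) + P(B) - P(A∩B)
= 7/11 + 4/11 - 1/22 = 21/22

21/22


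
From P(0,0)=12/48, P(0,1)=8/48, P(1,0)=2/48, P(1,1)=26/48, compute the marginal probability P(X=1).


P(X=1) = P(1,0)+P(1,1) = 2/48 + 26/48 = 28/48 = 7/12

7/12


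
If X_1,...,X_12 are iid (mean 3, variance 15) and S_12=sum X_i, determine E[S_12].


E[S_n] = n*E[X_1] = 12*3 = 36

36


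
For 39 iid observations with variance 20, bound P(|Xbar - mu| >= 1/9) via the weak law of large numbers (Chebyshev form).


Var(Xbar) = Var(X)/n = 20/39
Chebyshev: P(|Xbar-mu| >= 1/9) <= Var(Xbar)/(1/9)^2 = (20/39)/(1/81) = 540/13
Bound exceeds 1, so trivial bound: 1

1


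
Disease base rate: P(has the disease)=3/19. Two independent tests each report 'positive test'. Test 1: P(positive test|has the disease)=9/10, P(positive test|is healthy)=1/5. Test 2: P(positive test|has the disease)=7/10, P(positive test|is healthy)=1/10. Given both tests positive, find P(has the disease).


After test 1: P(+) = 9/10*3/19 + 1/5*16/19 = 59/190
P(B|+) = (27/190)/(59/190) = 27/59
After test 2 (use post1 as new prior): P(+) = 7/10*27/59 + 1/10*32/59 = 221/590
P(B|+,+) = (189/590)/(221/590) = 189/221

189/221


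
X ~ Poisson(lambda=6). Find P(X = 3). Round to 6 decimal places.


P(X=3) = e^(-6) * 6^3 / 3!
≈ 0.002478752177 * 216 / 6
≈ 0.089235

0.089235


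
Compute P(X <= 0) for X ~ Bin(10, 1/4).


P(X<=0) = P(X=0)
= 59049/1048576
= 59049/1048576

59049/1048576


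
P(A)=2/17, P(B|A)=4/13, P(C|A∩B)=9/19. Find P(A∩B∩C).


P(A∩B∩C) = P(A) * P(B|A) * P(C|A∩B)
= 2/17 * 4/13 * 9/19
= 8/221 * 9/19 = 72/4199

72/4199


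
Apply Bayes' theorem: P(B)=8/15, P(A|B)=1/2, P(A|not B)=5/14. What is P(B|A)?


P(A) = P(A|B)P(B) + P(A|B')P(B') = 1/2*8/15 + 5/14*7/15 = 13/30
P(B|A) = P(A|B)P(B)/P(A) = (4/15)/(13/30) = 8/13

8/13


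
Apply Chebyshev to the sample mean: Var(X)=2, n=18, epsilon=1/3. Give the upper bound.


Var(Xbar) = Var(X)/n = 2/18
Chebyshev: P(|Xbar-mu| >= 1/3) <= Var(Xbar)/(1/3)^2 = (1/9)/(1/9) = 1

1


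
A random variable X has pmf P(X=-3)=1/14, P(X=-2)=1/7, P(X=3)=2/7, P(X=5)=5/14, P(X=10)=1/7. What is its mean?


E[X] = sum(x * P(x))
= -3*1/14 - 2*1/7 + 3*2/7 + 5*5/14 + 10*1/7
= 25/7

25/7


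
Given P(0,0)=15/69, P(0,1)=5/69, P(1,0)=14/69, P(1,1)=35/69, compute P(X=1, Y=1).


Read from table: P(X=1, Y=1) = 35/69

35/69


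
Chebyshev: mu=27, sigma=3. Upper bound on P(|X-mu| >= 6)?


k = 6/3 = 2
Chebyshev: P(|X-mu| >= k*sigma) <= 1/k^2 = 1/2^2 = 1/4

1/4


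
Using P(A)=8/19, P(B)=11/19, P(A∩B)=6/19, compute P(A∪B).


P(A∪B) = P(A) + P(B) - P(A∩B)
= 8/19 + 11/19 - 6/19 = 13/19

13/19


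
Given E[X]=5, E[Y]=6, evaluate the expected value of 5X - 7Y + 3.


E[5X - 7Y + 3] = 5*E[X] - 7*E[Y] + 3
= (5)*(5) + (-7)*(6) + (3)
= 25 - 42 + 3 = -14

-14


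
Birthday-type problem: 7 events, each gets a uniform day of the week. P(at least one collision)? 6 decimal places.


P(all different) = prod((7-i)/7 for i=0..6) = 0.006120
P(at least one match) = 1 - 0.006120 = 0.993880

0.993880


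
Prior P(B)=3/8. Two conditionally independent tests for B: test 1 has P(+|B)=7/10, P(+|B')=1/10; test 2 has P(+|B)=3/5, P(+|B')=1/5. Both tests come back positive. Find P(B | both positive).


After test 1: P(+) = 7/10*3/8 + 1/10*5/8 = 13/40
P(B|+) = (21/80)/(13/40) = 21/26
After test 2 (use post1 as new prior): P(+) = 3/5*21/26 + 1/5*5/26 = 34/65
P(B|+,+) = (63/130)/(34/65) = 63/68

63/68


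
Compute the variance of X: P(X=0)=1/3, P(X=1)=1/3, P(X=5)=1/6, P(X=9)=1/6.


E[X] = 8/3, E[X^2] = 18
Var(X) = E[X^2] - (E[X])^2 = 18 - (8/3)^2 = 98/9

98/9


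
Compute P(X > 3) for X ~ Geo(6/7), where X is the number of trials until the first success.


P(X > 3) = P(first 3 trials all fail) = (1-p)^3 = (1/7)^3 = 1/343

1/343


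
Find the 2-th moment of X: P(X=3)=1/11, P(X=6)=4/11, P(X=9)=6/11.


E[X^2] = sum(x^2 * P(x))
= 9*1/11 + 36*4/11 + 81*6/11
= 639/11

639/11


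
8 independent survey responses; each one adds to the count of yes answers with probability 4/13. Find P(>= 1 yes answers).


P(at least one) = 1 - P(none)
P(none) = (1 - 4/13)^8 = (9/13)^8 = 43046721/815730721
P(at least one) = 1 - 43046721/815730721 = 772684000/815730721

772684000/815730721


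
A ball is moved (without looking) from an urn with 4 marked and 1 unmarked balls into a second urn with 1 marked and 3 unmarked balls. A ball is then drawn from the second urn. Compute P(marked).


P(transfer marked) = 4/5; P(transfer unmarked) = 1/5
If marked transferred: Urn II has 2 marked of 5, so P(marked|marked moved) = 2/5
If unmarked transferred: Urn II has 1 marked of 5, so P(marked|unmarked moved) = 1/5
By total probability: P(marked) = 4/5*2/5 + 1/5*1/5 = 9/25

9/25


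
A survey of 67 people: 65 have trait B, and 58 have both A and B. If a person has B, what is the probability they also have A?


P(A|B) = P(A∩B)/P(B) = (58/67)/(65/67) = 58/65

58/65


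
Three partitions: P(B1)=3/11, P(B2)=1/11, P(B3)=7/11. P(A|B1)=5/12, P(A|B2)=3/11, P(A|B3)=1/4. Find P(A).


P(A) = P(A|B1)P(B1) + P(A|B2)P(B2) + P(A|B3)P(B3)
= 5/12*3/11 + 3/11*1/11 + 1/4*7/11
= 5/44 + 3/121 + 7/44 = 36/121

36/121


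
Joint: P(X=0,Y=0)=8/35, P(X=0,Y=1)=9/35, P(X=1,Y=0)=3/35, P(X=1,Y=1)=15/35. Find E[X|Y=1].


P(Y=1) = 24/35
E[X|Y=1] = (0*9 + 1*15)/24 = 15/24 = 5/8

5/8


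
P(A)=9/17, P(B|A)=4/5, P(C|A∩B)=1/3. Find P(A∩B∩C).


P(A∩B∩C) = P(A) * P(B|A) * P(C|A∩B)
= 9/17 * 4/5 * 1/3
= 36/85 * 1/3 = 12/85

12/85


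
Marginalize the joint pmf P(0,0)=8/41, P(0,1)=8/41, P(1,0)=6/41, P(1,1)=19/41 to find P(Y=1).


P(Y=1) = P(0,1)+P(1,1) = 8/41 + 19/41 = 27/41

27/41


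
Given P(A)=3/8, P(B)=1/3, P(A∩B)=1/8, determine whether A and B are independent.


P(A)*P(B) = 3/8*1/3 = 1/8
P(A∩B) = 1/8, which equals P(A)P(B), so independent

Yes, A and B are independent


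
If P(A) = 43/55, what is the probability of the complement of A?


P(A') = 1 - P(A) = 1 - 43/55 = 12/55

12/55


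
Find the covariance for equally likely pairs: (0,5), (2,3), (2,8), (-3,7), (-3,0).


E[X]=-2/5, E[Y]=23/5, E[XY]=1/5
Cov(X,Y) = E[XY] - E[X]E[Y] = 1/5 + 2/5*23/5 = 51/25

51/25


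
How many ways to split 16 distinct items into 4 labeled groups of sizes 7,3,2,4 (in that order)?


16! = 20922789888000
Denominator: 7!=5040 * 3!=6 * 2!=2 * 4!=24
Coefficient = 20922789888000 / 1451520 = 14414400

14414400


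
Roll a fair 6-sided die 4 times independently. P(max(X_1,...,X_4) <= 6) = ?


P(max <= 6) = P(all X_i <= 6) = (P(X_1 <= 6))^4
= (6/6)^4 = 1^4 = 1

1


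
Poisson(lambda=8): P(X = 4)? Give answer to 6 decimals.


P(X=4) = e^(-8) * 8^4 / 4!
≈ 0.0003354626279 * 4096 / 24
≈ 0.057252

0.057252


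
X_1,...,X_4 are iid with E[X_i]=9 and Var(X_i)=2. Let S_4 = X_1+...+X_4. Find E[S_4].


E[S_n] = n*E[X_1] = 4*9 = 36

36


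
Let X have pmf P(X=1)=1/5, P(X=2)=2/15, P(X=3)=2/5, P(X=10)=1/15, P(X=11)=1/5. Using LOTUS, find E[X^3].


E[X^3] = sum(g(x)*P(x))
= 1*1/5 + 8*2/15 + 27*2/5 + 1000*1/15 + 1331*1/5
= 5174/15

5174/15


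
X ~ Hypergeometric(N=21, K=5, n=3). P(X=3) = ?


P(X=3) = C(5,3)*C(16,0) / C(21,3)
= 10*1 / 1330
= 10/1330 = 1/133

1/133


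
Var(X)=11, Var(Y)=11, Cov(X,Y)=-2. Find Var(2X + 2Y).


Var(2X + 2Y) = 2^2*Var(X) + 2^2*Var(Y) + 2*2*2*Cov(X,Y)
= 4*11 + 4*11 + 8*(-2)
= 44 + 44 - 16 = 72

72


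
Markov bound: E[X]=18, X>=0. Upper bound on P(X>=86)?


Markov: P(X >= a) <= E[X]/a
P(X >= 86) <= 18/86 = 9/43

9/43


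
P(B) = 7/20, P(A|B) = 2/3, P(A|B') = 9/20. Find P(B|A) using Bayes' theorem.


P(A) = P(A|B)P(B) + P(A|B')P(B') = 2/3*7/20 + 9/20*13/20 = 631/1200
P(B|A) = P(A|B)P(B)/P(A) = (7/30)/(631/1200) = 280/631

280/631


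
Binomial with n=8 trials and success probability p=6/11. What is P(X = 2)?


P(X=2) = C(8,2) * p^2 * (1-p)^6
= 28 * 36/121 * 15625/1771561
= 15750000/214358881

15750000/214358881


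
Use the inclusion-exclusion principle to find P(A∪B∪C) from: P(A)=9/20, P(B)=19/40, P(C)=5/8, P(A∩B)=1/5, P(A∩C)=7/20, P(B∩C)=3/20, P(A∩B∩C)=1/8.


P(A∪B∪C) = P(A)+P(B)+P(C) - P(AB)-P(AC)-P(BC) + P(ABC)
= 9/20+19/40+5/8 - 1/5-7/20-3/20 + 1/8
= 39/40

39/40


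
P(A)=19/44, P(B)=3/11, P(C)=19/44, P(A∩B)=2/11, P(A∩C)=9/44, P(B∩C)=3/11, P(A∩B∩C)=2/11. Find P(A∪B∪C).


P(A∪B∪C) = P(A)+P(B)+P(C) - P(AB)-P(AC)-P(BC) + P(ABC)
= 19/44+3/11+19/44 - 2/11-9/44-3/11 + 2/11
= 29/44

29/44


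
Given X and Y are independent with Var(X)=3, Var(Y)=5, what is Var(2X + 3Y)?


Independence => Cov(X,Y)=0
Var(2X + 3Y) = 2^2*Var(X) + 3^2*Var(Y)
= 4*3 + 9*5 = 57

57


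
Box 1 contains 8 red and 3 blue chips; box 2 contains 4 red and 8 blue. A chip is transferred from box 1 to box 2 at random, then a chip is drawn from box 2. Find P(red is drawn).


P(transfer red) = 8/11; P(transfer blue) = 3/11
If red transferred: Urn II has 5 red of 13, so P(red|red moved) = 5/13
If blue transferred: Urn II has 4 red of 13, so P(red|blue moved) = 4/13
By total probability: P(red) = 8/11*5/13 + 3/11*4/13 = 4/11

4/11
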